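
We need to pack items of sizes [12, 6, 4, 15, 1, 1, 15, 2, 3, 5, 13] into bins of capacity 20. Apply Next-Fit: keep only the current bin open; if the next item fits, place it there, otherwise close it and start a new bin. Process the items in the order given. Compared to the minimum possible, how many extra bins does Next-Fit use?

1

Next-Fit: [12,6] [4,15,1] [1,15,2] [3,5] [13] → 5 bins.
Total size 77; any packing needs at least ⌈77/20⌉ = 4 bins.
An optimal packing achieves that bound: [15,5] [15,4,1] [13,6,1] [12,3,2] → 4 bins.
Excess: 5 − 4 = 1.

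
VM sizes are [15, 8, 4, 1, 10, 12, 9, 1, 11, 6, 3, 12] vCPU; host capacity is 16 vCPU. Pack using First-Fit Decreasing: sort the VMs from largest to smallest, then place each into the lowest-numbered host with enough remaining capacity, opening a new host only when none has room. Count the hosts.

Sorted descending: 15, 12, 12, 11, 10, 9, 8, 6, 4, 3, 1, 1.
15 vCPU → host 1 (remaining 1 vCPU)
12 vCPU → host 2 (remaining 4 vCPU)
12 vCPU → host 3 (remaining 4 vCPU)
11 vCPU → host 4 (remaining 5 vCPU)
10 vCPU → host 5 (remaining 6 vCPU)
9 vCPU → host 6 (remaining 7 vCPU)
8 vCPU → host 7 (remaining 8 vCPU)
6 vCPU → host 5 (remaining 0 vCPU)
4 vCPU → host 2 (remaining 0 vCPU)
3 vCPU → host 3 (remaining 1 vCPU)
1 vCPU → host 1 (remaining 0 vCPU)
1 vCPU → host 3 (remaining 0 vCPU)

7 hosts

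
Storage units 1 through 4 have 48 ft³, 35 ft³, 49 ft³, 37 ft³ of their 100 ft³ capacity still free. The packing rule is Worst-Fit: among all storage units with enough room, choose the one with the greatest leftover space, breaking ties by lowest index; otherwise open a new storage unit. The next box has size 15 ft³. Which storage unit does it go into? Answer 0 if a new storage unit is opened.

Storage units with room: storage unit 1 (48 ft³), storage unit 2 (35 ft³), storage unit 3 (49 ft³), storage unit 4 (37 ft³).
Most room is storage unit 3 with 49 ft³ free.

3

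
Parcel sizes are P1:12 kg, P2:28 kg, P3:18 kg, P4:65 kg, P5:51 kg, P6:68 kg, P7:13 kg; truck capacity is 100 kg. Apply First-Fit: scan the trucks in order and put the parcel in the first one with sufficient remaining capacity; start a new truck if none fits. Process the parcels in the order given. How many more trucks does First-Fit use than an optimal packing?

1

First-Fit: [12,28,18,13] [65] [51] [68] → 4 trucks.
Total size 255 kg; any packing needs at least ⌈255/100⌉ = 3 trucks.
An optimal packing achieves that bound: [68,28] [65,18,13] [51,12] → 3 trucks.
Excess: 4 − 3 = 1.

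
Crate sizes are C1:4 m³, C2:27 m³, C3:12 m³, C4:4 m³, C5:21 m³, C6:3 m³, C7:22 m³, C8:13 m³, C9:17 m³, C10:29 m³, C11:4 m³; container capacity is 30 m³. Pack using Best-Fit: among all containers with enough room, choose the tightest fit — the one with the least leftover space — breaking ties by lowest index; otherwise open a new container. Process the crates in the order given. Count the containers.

6

Put C1 (4 m³) in container 1; 26 m³ remain.
Put C2 (27 m³) in container 2; 3 m³ remain.
Put C3 (12 m³) in container 1; 14 m³ remain.
Put C4 (4 m³) in container 1; 10 m³ remain.
Put C5 (21 m³) in container 3; 9 m³ remain.
Put C6 (3 m³) in container 2; 0 m³ remain.
Put C7 (22 m³) in container 4; 8 m³ remain.
Put C8 (13 m³) in container 5; 17 m³ remain.
Put C9 (17 m³) in container 5; 0 m³ remain.
Put C10 (29 m³) in container 6; 1 m³ remain.
Put C11 (4 m³) in container 4; 4 m³ remain.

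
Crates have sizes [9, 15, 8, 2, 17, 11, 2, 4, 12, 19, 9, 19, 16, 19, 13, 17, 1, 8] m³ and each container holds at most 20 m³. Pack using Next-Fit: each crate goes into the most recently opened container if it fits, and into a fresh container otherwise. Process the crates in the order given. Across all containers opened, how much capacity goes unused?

79

9 m³ → container 1 (remaining 11 m³)
15 m³ → container 2 (remaining 5 m³)
8 m³ → container 3 (remaining 12 m³)
2 m³ → container 3 (remaining 10 m³)
17 m³ → container 4 (remaining 3 m³)
11 m³ → container 5 (remaining 9 m³)
2 m³ → container 5 (remaining 7 m³)
4 m³ → container 5 (remaining 3 m³)
12 m³ → container 6 (remaining 8 m³)
19 m³ → container 7 (remaining 1 m³)
9 m³ → container 8 (remaining 11 m³)
19 m³ → container 9 (remaining 1 m³)
16 m³ → container 10 (remaining 4 m³)
19 m³ → container 11 (remaining 1 m³)
13 m³ → container 12 (remaining 7 m³)
17 m³ → container 13 (remaining 3 m³)
1 m³ → container 13 (remaining 2 m³)
8 m³ → container 14 (remaining 12 m³)
14 containers × 20 m³ = 280 m³; used 201 m³; unused 79 m³.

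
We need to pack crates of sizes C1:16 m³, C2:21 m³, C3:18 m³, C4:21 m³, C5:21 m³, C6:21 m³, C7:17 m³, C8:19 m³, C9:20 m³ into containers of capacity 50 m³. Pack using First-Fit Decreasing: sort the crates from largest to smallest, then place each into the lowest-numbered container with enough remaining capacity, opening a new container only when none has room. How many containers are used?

5

Sorted descending: 21, 21, 21, 21, 20, 19, 18, 17, 16.
container 1: place 21 m³, 29 m³ left
container 1: place 21 m³, 8 m³ left
container 2: place 21 m³, 29 m³ left
container 2: place 21 m³, 8 m³ left
container 3: place 20 m³, 30 m³ left
container 3: place 19 m³, 11 m³ left
container 4: place 18 m³, 32 m³ left
container 4: place 17 m³, 15 m³ left
container 5: place 16 m³, 34 m³ left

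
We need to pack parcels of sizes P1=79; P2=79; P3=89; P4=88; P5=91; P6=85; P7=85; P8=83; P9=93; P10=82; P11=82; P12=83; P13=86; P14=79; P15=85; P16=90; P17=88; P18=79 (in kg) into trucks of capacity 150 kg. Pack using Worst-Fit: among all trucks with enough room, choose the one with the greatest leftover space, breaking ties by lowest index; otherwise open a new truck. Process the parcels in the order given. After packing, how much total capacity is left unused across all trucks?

1174

Put P1 (79 kg) in truck 1; 71 kg remain.
Put P2 (79 kg) in truck 2; 71 kg remain.
Put P3 (89 kg) in truck 3; 61 kg remain.
Put P4 (88 kg) in truck 4; 62 kg remain.
Put P5 (91 kg) in truck 5; 59 kg remain.
Put P6 (85 kg) in truck 6; 65 kg remain.
Put P7 (85 kg) in truck 7; 65 kg remain.
Put P8 (83 kg) in truck 8; 67 kg remain.
Put P9 (93 kg) in truck 9; 57 kg remain.
Put P10 (82 kg) in truck 10; 68 kg remain.
Put P11 (82 kg) in truck 11; 68 kg remain.
Put P12 (83 kg) in truck 12; 67 kg remain.
Put P13 (86 kg) in truck 13; 64 kg remain.
Put P14 (79 kg) in truck 14; 71 kg remain.
Put P15 (85 kg) in truck 15; 65 kg remain.
Put P16 (90 kg) in truck 16; 60 kg remain.
Put P17 (88 kg) in truck 17; 62 kg remain.
Put P18 (79 kg) in truck 18; 71 kg remain.
18 trucks × 150 kg = 2700 kg; used 1526 kg; unused 1174 kg.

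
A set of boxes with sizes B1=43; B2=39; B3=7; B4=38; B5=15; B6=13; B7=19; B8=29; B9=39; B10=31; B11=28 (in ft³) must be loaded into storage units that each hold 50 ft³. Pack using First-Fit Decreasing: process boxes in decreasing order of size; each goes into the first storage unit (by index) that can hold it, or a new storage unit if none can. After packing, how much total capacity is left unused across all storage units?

49

Sorted descending: 43, 39, 39, 38, 31, 29, 28, 19, 15, 13, 7.
Put 43 ft³ in storage unit 1; 7 ft³ remain.
Put 39 ft³ in storage unit 2; 11 ft³ remain.
Put 39 ft³ in storage unit 3; 11 ft³ remain.
Put 38 ft³ in storage unit 4; 12 ft³ remain.
Put 31 ft³ in storage unit 5; 19 ft³ remain.
Put 29 ft³ in storage unit 6; 21 ft³ remain.
Put 28 ft³ in storage unit 7; 22 ft³ remain.
Put 19 ft³ in storage unit 5; 0 ft³ remain.
Put 15 ft³ in storage unit 6; 6 ft³ remain.
Put 13 ft³ in storage unit 7; 9 ft³ remain.
Put 7 ft³ in storage unit 1; 0 ft³ remain.
7 storage units × 50 ft³ = 350 ft³; used 301 ft³; unused 49 ft³.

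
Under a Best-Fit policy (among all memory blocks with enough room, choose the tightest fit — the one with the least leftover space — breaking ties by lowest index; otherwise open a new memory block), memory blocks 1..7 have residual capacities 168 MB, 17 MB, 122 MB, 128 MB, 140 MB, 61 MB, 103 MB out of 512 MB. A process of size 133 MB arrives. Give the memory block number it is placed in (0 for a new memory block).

Memory blocks with room: memory block 1 (168 MB), memory block 5 (140 MB).
Tightest fit is memory block 5 with 140 MB free.

5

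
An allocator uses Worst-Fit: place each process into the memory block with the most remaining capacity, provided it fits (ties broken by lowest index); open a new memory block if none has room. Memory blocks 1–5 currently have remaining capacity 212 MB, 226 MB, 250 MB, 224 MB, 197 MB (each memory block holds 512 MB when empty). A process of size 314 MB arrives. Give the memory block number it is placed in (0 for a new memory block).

0

No memory block has ≥ 314 MB free, so a new memory block is opened.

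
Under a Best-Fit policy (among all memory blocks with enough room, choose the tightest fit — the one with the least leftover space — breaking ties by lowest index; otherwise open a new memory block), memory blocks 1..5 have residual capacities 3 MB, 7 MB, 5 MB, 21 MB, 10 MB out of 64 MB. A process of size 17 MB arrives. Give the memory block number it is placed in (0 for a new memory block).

4

Memory blocks with room: memory block 4 (21 MB).
Tightest fit is memory block 4 with 21 MB free.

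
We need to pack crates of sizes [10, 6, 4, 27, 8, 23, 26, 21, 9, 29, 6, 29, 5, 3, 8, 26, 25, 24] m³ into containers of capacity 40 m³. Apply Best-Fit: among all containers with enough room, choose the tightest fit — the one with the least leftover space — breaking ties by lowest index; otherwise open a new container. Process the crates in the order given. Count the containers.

10

Put 10 m³ in container 1; 30 m³ remain.
Put 6 m³ in container 1; 24 m³ remain.
Put 4 m³ in container 1; 20 m³ remain.
Put 27 m³ in container 2; 13 m³ remain.
Put 8 m³ in container 2; 5 m³ remain.
Put 23 m³ in container 3; 17 m³ remain.
Put 26 m³ in container 4; 14 m³ remain.
Put 21 m³ in container 5; 19 m³ remain.
Put 9 m³ in container 4; 5 m³ remain.
Put 29 m³ in container 6; 11 m³ remain.
Put 6 m³ in container 6; 5 m³ remain.
Put 29 m³ in container 7; 11 m³ remain.
Put 5 m³ in container 2; 0 m³ remain.
Put 3 m³ in container 4; 2 m³ remain.
Put 8 m³ in container 7; 3 m³ remain.
Put 26 m³ in container 8; 14 m³ remain.
Put 25 m³ in container 9; 15 m³ remain.
Put 24 m³ in container 10; 16 m³ remain.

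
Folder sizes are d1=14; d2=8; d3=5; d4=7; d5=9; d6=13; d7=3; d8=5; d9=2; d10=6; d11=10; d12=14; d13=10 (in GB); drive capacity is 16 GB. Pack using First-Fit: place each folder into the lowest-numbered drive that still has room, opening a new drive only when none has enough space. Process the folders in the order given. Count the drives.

drive 1: place d1 (14 GB), 2 GB left
drive 2: place d2 (8 GB), 8 GB left
drive 2: place d3 (5 GB), 3 GB left
drive 3: place d4 (7 GB), 9 GB left
drive 3: place d5 (9 GB), 0 GB left
drive 4: place d6 (13 GB), 3 GB left
drive 2: place d7 (3 GB), 0 GB left
drive 5: place d8 (5 GB), 11 GB left
drive 1: place d9 (2 GB), 0 GB left
drive 5: place d10 (6 GB), 5 GB left
drive 6: place d11 (10 GB), 6 GB left
drive 7: place d12 (14 GB), 2 GB left
drive 8: place d13 (10 GB), 6 GB left

8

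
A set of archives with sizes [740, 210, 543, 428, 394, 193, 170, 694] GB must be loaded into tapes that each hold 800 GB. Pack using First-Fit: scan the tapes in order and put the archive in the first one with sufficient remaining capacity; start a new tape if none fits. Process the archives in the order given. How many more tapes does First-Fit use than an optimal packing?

0

First-Fit: [740] [210,543] [428,193,170] [394] [694] → 5 tapes.
Total size 3372 GB; any packing needs at least ⌈3372/800⌉ = 5 tapes.
So 5 is already optimal.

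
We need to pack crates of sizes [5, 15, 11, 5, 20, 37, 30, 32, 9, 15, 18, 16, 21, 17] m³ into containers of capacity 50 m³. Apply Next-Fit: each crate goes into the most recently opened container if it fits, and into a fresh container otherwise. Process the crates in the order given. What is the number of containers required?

5 m³ → container 1 (remaining 45 m³)
15 m³ → container 1 (remaining 30 m³)
11 m³ → container 1 (remaining 19 m³)
5 m³ → container 1 (remaining 14 m³)
20 m³ → container 2 (remaining 30 m³)
37 m³ → container 3 (remaining 13 m³)
30 m³ → container 4 (remaining 20 m³)
32 m³ → container 5 (remaining 18 m³)
9 m³ → container 5 (remaining 9 m³)
15 m³ → container 6 (remaining 35 m³)
18 m³ → container 6 (remaining 17 m³)
16 m³ → container 6 (remaining 1 m³)
21 m³ → container 7 (remaining 29 m³)
17 m³ → container 7 (remaining 12 m³)
Final containers: [5,15,11,5] [20] [37] [30] [32,9] [15,18,16] [21,17].

7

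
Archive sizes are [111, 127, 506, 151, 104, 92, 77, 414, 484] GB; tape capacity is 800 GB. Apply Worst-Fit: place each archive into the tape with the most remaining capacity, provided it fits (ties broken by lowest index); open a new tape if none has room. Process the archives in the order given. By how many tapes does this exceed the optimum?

1

Worst-Fit: [111,127,506] [151,104,92,77] [414] [484] → 4 tapes.
Total size 2066 GB; any packing needs at least ⌈2066/800⌉ = 3 tapes.
An optimal packing achieves that bound: [506,151,127] [484,111,104,92] [414,77] → 3 tapes.
Excess: 4 − 3 = 1.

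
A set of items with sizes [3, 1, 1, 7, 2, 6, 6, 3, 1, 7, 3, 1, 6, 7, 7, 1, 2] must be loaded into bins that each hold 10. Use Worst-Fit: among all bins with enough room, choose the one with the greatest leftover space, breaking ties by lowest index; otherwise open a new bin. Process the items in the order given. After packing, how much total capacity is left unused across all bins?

Put 3 in bin 1; 7 remain.
Put 1 in bin 1; 6 remain.
Put 1 in bin 1; 5 remain.
Put 7 in bin 2; 3 remain.
Put 2 in bin 1; 3 remain.
Put 6 in bin 3; 4 remain.
Put 6 in bin 4; 4 remain.
Put 3 in bin 3; 1 remain.
Put 1 in bin 4; 3 remain.
Put 7 in bin 5; 3 remain.
Put 3 in bin 1; 0 remain.
Put 1 in bin 2; 2 remain.
Put 6 in bin 6; 4 remain.
Put 7 in bin 7; 3 remain.
Put 7 in bin 8; 3 remain.
Put 1 in bin 6; 3 remain.
Put 2 in bin 4; 1 remain.
8 bins × 10 = 80; used 64; unused 16.

16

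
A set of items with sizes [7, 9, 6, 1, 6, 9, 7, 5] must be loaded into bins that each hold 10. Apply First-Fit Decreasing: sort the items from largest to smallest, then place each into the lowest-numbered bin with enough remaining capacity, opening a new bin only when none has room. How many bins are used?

7

Sorted descending: 9, 9, 7, 7, 6, 6, 5, 1.
Put 9 in bin 1; 1 remain.
Put 9 in bin 2; 1 remain.
Put 7 in bin 3; 3 remain.
Put 7 in bin 4; 3 remain.
Put 6 in bin 5; 4 remain.
Put 6 in bin 6; 4 remain.
Put 5 in bin 7; 5 remain.
Put 1 in bin 1; 0 remain.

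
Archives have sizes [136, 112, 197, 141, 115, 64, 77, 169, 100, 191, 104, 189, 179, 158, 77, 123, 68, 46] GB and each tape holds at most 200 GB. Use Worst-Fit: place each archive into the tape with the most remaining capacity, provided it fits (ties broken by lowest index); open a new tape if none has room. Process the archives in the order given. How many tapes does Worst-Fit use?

13 tapes

tape 1: place 136 GB, 64 GB left
tape 2: place 112 GB, 88 GB left
tape 3: place 197 GB, 3 GB left
tape 4: place 141 GB, 59 GB left
tape 5: place 115 GB, 85 GB left
tape 2: place 64 GB, 24 GB left
tape 5: place 77 GB, 8 GB left
tape 6: place 169 GB, 31 GB left
tape 7: place 100 GB, 100 GB left
tape 8: place 191 GB, 9 GB left
tape 9: place 104 GB, 96 GB left
tape 10: place 189 GB, 11 GB left
tape 11: place 179 GB, 21 GB left
tape 12: place 158 GB, 42 GB left
tape 7: place 77 GB, 23 GB left
tape 13: place 123 GB, 77 GB left
tape 9: place 68 GB, 28 GB left
tape 13: place 46 GB, 31 GB left
Final tapes: [136] [112,64] [197] [141] [115,77] [169] [100,77] [191] [104,68] [189] [179] [158] [123,46].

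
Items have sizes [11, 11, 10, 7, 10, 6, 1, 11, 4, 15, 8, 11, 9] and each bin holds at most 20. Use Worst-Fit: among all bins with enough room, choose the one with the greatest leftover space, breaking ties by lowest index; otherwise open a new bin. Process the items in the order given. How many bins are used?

7

Put 11 in bin 1; 9 remain.
Put 11 in bin 2; 9 remain.
Put 10 in bin 3; 10 remain.
Put 7 in bin 3; 3 remain.
Put 10 in bin 4; 10 remain.
Put 6 in bin 4; 4 remain.
Put 1 in bin 1; 8 remain.
Put 11 in bin 5; 9 remain.
Put 4 in bin 2; 5 remain.
Put 15 in bin 6; 5 remain.
Put 8 in bin 5; 1 remain.
Put 11 in bin 7; 9 remain.
Put 9 in bin 7; 0 remain.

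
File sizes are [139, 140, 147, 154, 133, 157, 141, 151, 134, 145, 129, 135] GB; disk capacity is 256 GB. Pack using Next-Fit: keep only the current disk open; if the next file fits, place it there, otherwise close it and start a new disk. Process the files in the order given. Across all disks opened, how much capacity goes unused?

1367

disk 1: place 139 GB, 117 GB left
disk 2: place 140 GB, 116 GB left
disk 3: place 147 GB, 109 GB left
disk 4: place 154 GB, 102 GB left
disk 5: place 133 GB, 123 GB left
disk 6: place 157 GB, 99 GB left
disk 7: place 141 GB, 115 GB left
disk 8: place 151 GB, 105 GB left
disk 9: place 134 GB, 122 GB left
disk 10: place 145 GB, 111 GB left
disk 11: place 129 GB, 127 GB left
disk 12: place 135 GB, 121 GB left
12 disks × 256 GB = 3072 GB; used 1705 GB; unused 1367 GB.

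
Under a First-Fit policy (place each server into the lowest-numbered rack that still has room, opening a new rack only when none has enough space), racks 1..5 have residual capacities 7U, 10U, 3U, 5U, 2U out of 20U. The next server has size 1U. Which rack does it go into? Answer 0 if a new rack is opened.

Racks with room: rack 1 (7U), rack 2 (10U), rack 3 (3U), rack 4 (5U), rack 5 (2U).
The first with room is rack 1.

1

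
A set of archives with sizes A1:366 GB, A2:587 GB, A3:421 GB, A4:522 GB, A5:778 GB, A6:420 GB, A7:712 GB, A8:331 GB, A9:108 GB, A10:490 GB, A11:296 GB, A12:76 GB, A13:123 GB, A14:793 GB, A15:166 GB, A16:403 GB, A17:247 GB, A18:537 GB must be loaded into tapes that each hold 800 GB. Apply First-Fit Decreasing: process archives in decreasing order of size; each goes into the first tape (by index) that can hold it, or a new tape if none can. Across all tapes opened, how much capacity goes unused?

Sorted descending: 793, 778, 712, 587, 537, 522, 490, 421, 420, 403, 366, 331, 296, 247, 166, 123, 108, 76.
Put 793 GB in tape 1; 7 GB remain.
Put 778 GB in tape 2; 22 GB remain.
Put 712 GB in tape 3; 88 GB remain.
Put 587 GB in tape 4; 213 GB remain.
Put 537 GB in tape 5; 263 GB remain.
Put 522 GB in tape 6; 278 GB remain.
Put 490 GB in tape 7; 310 GB remain.
Put 421 GB in tape 8; 379 GB remain.
Put 420 GB in tape 9; 380 GB remain.
Put 403 GB in tape 10; 397 GB remain.
Put 366 GB in tape 8; 13 GB remain.
Put 331 GB in tape 9; 49 GB remain.
Put 296 GB in tape 7; 14 GB remain.
Put 247 GB in tape 5; 16 GB remain.
Put 166 GB in tape 4; 47 GB remain.
Put 123 GB in tape 6; 155 GB remain.
Put 108 GB in tape 6; 47 GB remain.
Put 76 GB in tape 3; 12 GB remain.
10 tapes × 800 GB = 8000 GB; used 7376 GB; unused 624 GB.

624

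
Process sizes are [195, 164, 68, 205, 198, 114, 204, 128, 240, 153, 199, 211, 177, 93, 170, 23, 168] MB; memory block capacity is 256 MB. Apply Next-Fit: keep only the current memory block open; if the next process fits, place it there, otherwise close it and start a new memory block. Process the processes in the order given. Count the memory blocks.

195 MB → memory block 1 (remaining 61 MB)
164 MB → memory block 2 (remaining 92 MB)
68 MB → memory block 2 (remaining 24 MB)
205 MB → memory block 3 (remaining 51 MB)
198 MB → memory block 4 (remaining 58 MB)
114 MB → memory block 5 (remaining 142 MB)
204 MB → memory block 6 (remaining 52 MB)
128 MB → memory block 7 (remaining 128 MB)
240 MB → memory block 8 (remaining 16 MB)
153 MB → memory block 9 (remaining 103 MB)
199 MB → memory block 10 (remaining 57 MB)
211 MB → memory block 11 (remaining 45 MB)
177 MB → memory block 12 (remaining 79 MB)
93 MB → memory block 13 (remaining 163 MB)
170 MB → memory block 14 (remaining 86 MB)
23 MB → memory block 14 (remaining 63 MB)
168 MB → memory block 15 (remaining 88 MB)
Final memory blocks: [195] [164,68] [205] [198] [114] [204] [128] [240] [153] [199] [211] [177] [93] [170,23] [168].

15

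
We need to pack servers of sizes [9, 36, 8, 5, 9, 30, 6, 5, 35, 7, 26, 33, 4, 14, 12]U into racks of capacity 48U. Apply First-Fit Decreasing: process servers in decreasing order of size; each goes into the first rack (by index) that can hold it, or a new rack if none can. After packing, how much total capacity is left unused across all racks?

49

Sorted descending: 36, 35, 33, 30, 26, 14, 12, 9, 9, 8, 7, 6, 5, 5, 4.
rack 1: place 36U, 12U left
rack 2: place 35U, 13U left
rack 3: place 33U, 15U left
rack 4: place 30U, 18U left
rack 5: place 26U, 22U left
rack 3: place 14U, 1U left
rack 1: place 12U, 0U left
rack 2: place 9U, 4U left
rack 4: place 9U, 9U left
rack 4: place 8U, 1U left
rack 5: place 7U, 15U left
rack 5: place 6U, 9U left
rack 5: place 5U, 4U left
rack 6: place 5U, 43U left
rack 2: place 4U, 0U left
6 racks × 48U = 288U; used 239U; unused 49U.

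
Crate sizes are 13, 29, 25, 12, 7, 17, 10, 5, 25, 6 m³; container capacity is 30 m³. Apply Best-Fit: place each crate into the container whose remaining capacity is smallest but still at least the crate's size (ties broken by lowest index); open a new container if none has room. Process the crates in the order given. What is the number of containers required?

6

Put 13 m³ in container 1; 17 m³ remain.
Put 29 m³ in container 2; 1 m³ remain.
Put 25 m³ in container 3; 5 m³ remain.
Put 12 m³ in container 1; 5 m³ remain.
Put 7 m³ in container 4; 23 m³ remain.
Put 17 m³ in container 4; 6 m³ remain.
Put 10 m³ in container 5; 20 m³ remain.
Put 5 m³ in container 1; 0 m³ remain.
Put 25 m³ in container 6; 5 m³ remain.
Put 6 m³ in container 4; 0 m³ remain.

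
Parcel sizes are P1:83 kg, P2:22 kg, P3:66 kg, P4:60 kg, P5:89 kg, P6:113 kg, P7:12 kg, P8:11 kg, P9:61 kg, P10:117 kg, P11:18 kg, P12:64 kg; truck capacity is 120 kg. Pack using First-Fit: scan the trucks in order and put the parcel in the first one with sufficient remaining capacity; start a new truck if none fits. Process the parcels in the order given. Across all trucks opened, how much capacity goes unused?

244

Put P1 (83 kg) in truck 1; 37 kg remain.
Put P2 (22 kg) in truck 1; 15 kg remain.
Put P3 (66 kg) in truck 2; 54 kg remain.
Put P4 (60 kg) in truck 3; 60 kg remain.
Put P5 (89 kg) in truck 4; 31 kg remain.
Put P6 (113 kg) in truck 5; 7 kg remain.
Put P7 (12 kg) in truck 1; 3 kg remain.
Put P8 (11 kg) in truck 2; 43 kg remain.
Put P9 (61 kg) in truck 6; 59 kg remain.
Put P10 (117 kg) in truck 7; 3 kg remain.
Put P11 (18 kg) in truck 2; 25 kg remain.
Put P12 (64 kg) in truck 8; 56 kg remain.
8 trucks × 120 kg = 960 kg; used 716 kg; unused 244 kg.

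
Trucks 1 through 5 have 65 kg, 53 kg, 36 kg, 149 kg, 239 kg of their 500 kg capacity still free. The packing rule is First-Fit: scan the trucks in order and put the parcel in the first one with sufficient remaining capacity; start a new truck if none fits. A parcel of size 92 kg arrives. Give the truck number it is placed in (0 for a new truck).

4

Trucks with room: truck 4 (149 kg), truck 5 (239 kg).
The first with room is truck 4.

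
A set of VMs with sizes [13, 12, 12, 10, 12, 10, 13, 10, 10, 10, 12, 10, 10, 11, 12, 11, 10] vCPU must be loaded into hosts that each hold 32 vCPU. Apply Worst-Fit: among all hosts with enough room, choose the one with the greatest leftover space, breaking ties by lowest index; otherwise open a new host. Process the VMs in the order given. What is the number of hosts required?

7

Put 13 vCPU in host 1; 19 vCPU remain.
Put 12 vCPU in host 1; 7 vCPU remain.
Put 12 vCPU in host 2; 20 vCPU remain.
Put 10 vCPU in host 2; 10 vCPU remain.
Put 12 vCPU in host 3; 20 vCPU remain.
Put 10 vCPU in host 3; 10 vCPU remain.
Put 13 vCPU in host 4; 19 vCPU remain.
Put 10 vCPU in host 4; 9 vCPU remain.
Put 10 vCPU in host 2; 0 vCPU remain.
Put 10 vCPU in host 3; 0 vCPU remain.
Put 12 vCPU in host 5; 20 vCPU remain.
Put 10 vCPU in host 5; 10 vCPU remain.
Put 10 vCPU in host 5; 0 vCPU remain.
Put 11 vCPU in host 6; 21 vCPU remain.
Put 12 vCPU in host 6; 9 vCPU remain.
Put 11 vCPU in host 7; 21 vCPU remain.
Put 10 vCPU in host 7; 11 vCPU remain.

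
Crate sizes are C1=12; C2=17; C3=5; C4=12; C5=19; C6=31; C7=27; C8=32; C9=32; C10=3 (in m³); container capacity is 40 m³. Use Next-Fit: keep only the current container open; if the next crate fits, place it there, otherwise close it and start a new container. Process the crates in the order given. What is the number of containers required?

6

Put C1 (12 m³) in container 1; 28 m³ remain.
Put C2 (17 m³) in container 1; 11 m³ remain.
Put C3 (5 m³) in container 1; 6 m³ remain.
Put C4 (12 m³) in container 2; 28 m³ remain.
Put C5 (19 m³) in container 2; 9 m³ remain.
Put C6 (31 m³) in container 3; 9 m³ remain.
Put C7 (27 m³) in container 4; 13 m³ remain.
Put C8 (32 m³) in container 5; 8 m³ remain.
Put C9 (32 m³) in container 6; 8 m³ remain.
Put C10 (3 m³) in container 6; 5 m³ remain.
Final containers: [12,17,5] [12,19] [31] [27] [32] [32,3].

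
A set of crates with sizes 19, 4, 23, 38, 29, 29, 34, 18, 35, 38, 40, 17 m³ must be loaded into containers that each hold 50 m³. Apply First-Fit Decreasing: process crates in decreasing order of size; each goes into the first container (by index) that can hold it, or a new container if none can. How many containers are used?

8 containers

Sorted descending: 40, 38, 38, 35, 34, 29, 29, 23, 19, 18, 17, 4.
Put 40 m³ in container 1; 10 m³ remain.
Put 38 m³ in container 2; 12 m³ remain.
Put 38 m³ in container 3; 12 m³ remain.
Put 35 m³ in container 4; 15 m³ remain.
Put 34 m³ in container 5; 16 m³ remain.
Put 29 m³ in container 6; 21 m³ remain.
Put 29 m³ in container 7; 21 m³ remain.
Put 23 m³ in container 8; 27 m³ remain.
Put 19 m³ in container 6; 2 m³ remain.
Put 18 m³ in container 7; 3 m³ remain.
Put 17 m³ in container 8; 10 m³ remain.
Put 4 m³ in container 1; 6 m³ remain.
Final containers: [40,4] [38] [38] [35] [34] [29,19] [29,18] [23,17].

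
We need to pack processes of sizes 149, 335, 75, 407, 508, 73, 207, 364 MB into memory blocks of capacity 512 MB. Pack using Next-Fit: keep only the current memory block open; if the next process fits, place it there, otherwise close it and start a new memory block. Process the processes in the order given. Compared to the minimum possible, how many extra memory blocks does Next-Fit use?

0

Next-Fit: [149,335] [75,407] [508] [73,207] [364] → 5 memory blocks.
Total size 2118 MB; any packing needs at least ⌈2118/512⌉ = 5 memory blocks.
So 5 is already optimal.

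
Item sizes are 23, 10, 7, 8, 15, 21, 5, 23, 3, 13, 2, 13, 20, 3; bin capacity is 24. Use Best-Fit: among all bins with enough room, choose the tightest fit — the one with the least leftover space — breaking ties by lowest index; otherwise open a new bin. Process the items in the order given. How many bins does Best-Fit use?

Put 23 in bin 1; 1 remain.
Put 10 in bin 2; 14 remain.
Put 7 in bin 2; 7 remain.
Put 8 in bin 3; 16 remain.
Put 15 in bin 3; 1 remain.
Put 21 in bin 4; 3 remain.
Put 5 in bin 2; 2 remain.
Put 23 in bin 5; 1 remain.
Put 3 in bin 4; 0 remain.
Put 13 in bin 6; 11 remain.
Put 2 in bin 2; 0 remain.
Put 13 in bin 7; 11 remain.
Put 20 in bin 8; 4 remain.
Put 3 in bin 8; 1 remain.
Final bins: [23] [10,7,5,2] [8,15] [21,3] [23] [13] [13] [20,3].

8 bins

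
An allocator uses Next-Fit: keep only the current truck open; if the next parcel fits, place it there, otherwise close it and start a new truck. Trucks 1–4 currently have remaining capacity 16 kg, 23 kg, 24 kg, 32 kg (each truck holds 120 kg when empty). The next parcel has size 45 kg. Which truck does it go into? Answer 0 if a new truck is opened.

Next-Fit only looks at truck 4, which has 32 kg free.
45 kg does not fit, so a new truck is opened.

0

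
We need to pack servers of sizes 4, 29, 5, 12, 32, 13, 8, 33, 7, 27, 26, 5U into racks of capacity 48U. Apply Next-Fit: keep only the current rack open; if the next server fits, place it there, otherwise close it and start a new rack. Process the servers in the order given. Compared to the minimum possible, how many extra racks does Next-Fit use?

Next-Fit: [4,29,5] [12,32] [13,8] [33,7] [27] [26,5] → 6 racks.
Total size 201U; any packing needs at least ⌈201/48⌉ = 5 racks.
An optimal packing achieves that bound: [33,13] [32,12,4] [29,8,7] [27,5,5] [26] → 5 racks.
Excess: 6 − 5 = 1.

1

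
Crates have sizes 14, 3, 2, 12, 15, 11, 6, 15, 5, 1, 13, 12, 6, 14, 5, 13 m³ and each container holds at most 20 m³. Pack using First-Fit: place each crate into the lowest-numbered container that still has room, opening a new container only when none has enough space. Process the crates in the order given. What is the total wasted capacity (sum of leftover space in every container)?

33

container 1: place 14 m³, 6 m³ left
container 1: place 3 m³, 3 m³ left
container 1: place 2 m³, 1 m³ left
container 2: place 12 m³, 8 m³ left
container 3: place 15 m³, 5 m³ left
container 4: place 11 m³, 9 m³ left
container 2: place 6 m³, 2 m³ left
container 5: place 15 m³, 5 m³ left
container 3: place 5 m³, 0 m³ left
container 1: place 1 m³, 0 m³ left
container 6: place 13 m³, 7 m³ left
container 7: place 12 m³, 8 m³ left
container 4: place 6 m³, 3 m³ left
container 8: place 14 m³, 6 m³ left
container 5: place 5 m³, 0 m³ left
container 9: place 13 m³, 7 m³ left
9 containers × 20 m³ = 180 m³; used 147 m³; unused 33 m³.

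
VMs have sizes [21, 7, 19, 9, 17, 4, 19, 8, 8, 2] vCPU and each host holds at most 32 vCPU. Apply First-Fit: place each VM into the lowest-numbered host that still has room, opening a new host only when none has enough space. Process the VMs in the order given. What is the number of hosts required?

4

Put 21 vCPU in host 1; 11 vCPU remain.
Put 7 vCPU in host 1; 4 vCPU remain.
Put 19 vCPU in host 2; 13 vCPU remain.
Put 9 vCPU in host 2; 4 vCPU remain.
Put 17 vCPU in host 3; 15 vCPU remain.
Put 4 vCPU in host 1; 0 vCPU remain.
Put 19 vCPU in host 4; 13 vCPU remain.
Put 8 vCPU in host 3; 7 vCPU remain.
Put 8 vCPU in host 4; 5 vCPU remain.
Put 2 vCPU in host 2; 2 vCPU remain.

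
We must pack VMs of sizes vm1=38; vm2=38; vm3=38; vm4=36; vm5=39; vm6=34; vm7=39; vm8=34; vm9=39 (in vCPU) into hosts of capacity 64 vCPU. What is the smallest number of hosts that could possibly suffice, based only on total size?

Total size = 38 + 38 + 38 + 36 + 39 + 34 + 39 + 34 + 39 = 335 vCPU.
⌈335 / 64⌉ = 6.

6 hosts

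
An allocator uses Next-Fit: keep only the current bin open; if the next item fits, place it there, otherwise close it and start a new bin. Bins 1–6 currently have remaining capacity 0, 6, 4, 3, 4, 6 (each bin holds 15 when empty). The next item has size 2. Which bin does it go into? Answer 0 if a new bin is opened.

Next-Fit only looks at bin 6, which has 6 free.
2 fits there.

6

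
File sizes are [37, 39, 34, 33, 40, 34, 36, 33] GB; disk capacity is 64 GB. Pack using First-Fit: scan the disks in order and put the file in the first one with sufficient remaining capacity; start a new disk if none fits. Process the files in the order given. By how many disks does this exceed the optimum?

0

First-Fit: [37] [39] [34] [33] [40] [34] [36] [33] → 8 disks.
8 files exceed 32 GB (half the capacity), and no two of those can share a disk, so at least 8 disks are needed.
So 8 is already optimal.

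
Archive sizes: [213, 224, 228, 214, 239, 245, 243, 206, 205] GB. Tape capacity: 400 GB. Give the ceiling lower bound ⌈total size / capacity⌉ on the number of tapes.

6 tapes

Total size = 213 + 224 + 228 + 214 + 239 + 245 + 243 + 206 + 205 = 2017 GB.
⌈2017 / 400⌉ = 6.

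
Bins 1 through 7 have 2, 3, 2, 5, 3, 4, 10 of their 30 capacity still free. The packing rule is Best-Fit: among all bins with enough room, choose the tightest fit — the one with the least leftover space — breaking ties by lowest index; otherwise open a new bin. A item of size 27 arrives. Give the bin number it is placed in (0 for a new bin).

No bin has ≥ 27 free, so a new bin is opened.

0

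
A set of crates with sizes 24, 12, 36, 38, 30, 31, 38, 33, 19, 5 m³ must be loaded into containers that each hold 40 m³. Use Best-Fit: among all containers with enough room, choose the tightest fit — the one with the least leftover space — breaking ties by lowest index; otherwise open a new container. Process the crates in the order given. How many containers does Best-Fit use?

8

container 1: place 24 m³, 16 m³ left
container 1: place 12 m³, 4 m³ left
container 2: place 36 m³, 4 m³ left
container 3: place 38 m³, 2 m³ left
container 4: place 30 m³, 10 m³ left
container 5: place 31 m³, 9 m³ left
container 6: place 38 m³, 2 m³ left
container 7: place 33 m³, 7 m³ left
container 8: place 19 m³, 21 m³ left
container 7: place 5 m³, 2 m³ left
Final containers: [24,12] [36] [38] [30] [31] [38] [33,5] [19].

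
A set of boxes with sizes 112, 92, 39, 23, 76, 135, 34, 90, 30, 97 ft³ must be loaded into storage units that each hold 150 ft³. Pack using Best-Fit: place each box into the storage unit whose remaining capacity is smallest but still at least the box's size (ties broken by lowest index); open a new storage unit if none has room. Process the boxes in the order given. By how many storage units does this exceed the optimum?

0

Best-Fit: [112,23] [92,39] [76,34,30] [135] [90] [97] → 6 storage units.
6 boxes exceed 75 ft³ (half the capacity), and no two of those can share a storage unit, so at least 6 storage units are needed.
So 6 is already optimal.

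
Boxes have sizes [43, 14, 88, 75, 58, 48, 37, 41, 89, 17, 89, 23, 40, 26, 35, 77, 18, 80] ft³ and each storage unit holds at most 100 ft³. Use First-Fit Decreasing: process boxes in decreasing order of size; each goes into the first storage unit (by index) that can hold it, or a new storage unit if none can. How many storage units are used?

Sorted descending: 89, 89, 88, 80, 77, 75, 58, 48, 43, 41, 40, 37, 35, 26, 23, 18, 17, 14.
Put 89 ft³ in storage unit 1; 11 ft³ remain.
Put 89 ft³ in storage unit 2; 11 ft³ remain.
Put 88 ft³ in storage unit 3; 12 ft³ remain.
Put 80 ft³ in storage unit 4; 20 ft³ remain.
Put 77 ft³ in storage unit 5; 23 ft³ remain.
Put 75 ft³ in storage unit 6; 25 ft³ remain.
Put 58 ft³ in storage unit 7; 42 ft³ remain.
Put 48 ft³ in storage unit 8; 52 ft³ remain.
Put 43 ft³ in storage unit 8; 9 ft³ remain.
Put 41 ft³ in storage unit 7; 1 ft³ remain.
Put 40 ft³ in storage unit 9; 60 ft³ remain.
Put 37 ft³ in storage unit 9; 23 ft³ remain.
Put 35 ft³ in storage unit 10; 65 ft³ remain.
Put 26 ft³ in storage unit 10; 39 ft³ remain.
Put 23 ft³ in storage unit 5; 0 ft³ remain.
Put 18 ft³ in storage unit 4; 2 ft³ remain.
Put 17 ft³ in storage unit 6; 8 ft³ remain.
Put 14 ft³ in storage unit 9; 9 ft³ remain.

10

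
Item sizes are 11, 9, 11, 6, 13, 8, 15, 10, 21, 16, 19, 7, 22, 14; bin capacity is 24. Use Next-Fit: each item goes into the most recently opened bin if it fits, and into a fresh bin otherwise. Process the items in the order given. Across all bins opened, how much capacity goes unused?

Put 11 in bin 1; 13 remain.
Put 9 in bin 1; 4 remain.
Put 11 in bin 2; 13 remain.
Put 6 in bin 2; 7 remain.
Put 13 in bin 3; 11 remain.
Put 8 in bin 3; 3 remain.
Put 15 in bin 4; 9 remain.
Put 10 in bin 5; 14 remain.
Put 21 in bin 6; 3 remain.
Put 16 in bin 7; 8 remain.
Put 19 in bin 8; 5 remain.
Put 7 in bin 9; 17 remain.
Put 22 in bin 10; 2 remain.
Put 14 in bin 11; 10 remain.
11 bins × 24 = 264; used 182; unused 82.

82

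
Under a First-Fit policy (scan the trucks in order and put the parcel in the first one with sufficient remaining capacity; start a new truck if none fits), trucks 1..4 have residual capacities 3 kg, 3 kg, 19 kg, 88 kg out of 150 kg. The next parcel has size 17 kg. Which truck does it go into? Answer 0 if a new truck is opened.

3

Trucks with room: truck 3 (19 kg), truck 4 (88 kg).
The first with room is truck 3.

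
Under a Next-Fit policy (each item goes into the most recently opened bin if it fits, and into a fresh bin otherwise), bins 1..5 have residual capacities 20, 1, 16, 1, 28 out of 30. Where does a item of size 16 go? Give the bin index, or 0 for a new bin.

Next-Fit only looks at bin 5, which has 28 free.
16 fits there.

5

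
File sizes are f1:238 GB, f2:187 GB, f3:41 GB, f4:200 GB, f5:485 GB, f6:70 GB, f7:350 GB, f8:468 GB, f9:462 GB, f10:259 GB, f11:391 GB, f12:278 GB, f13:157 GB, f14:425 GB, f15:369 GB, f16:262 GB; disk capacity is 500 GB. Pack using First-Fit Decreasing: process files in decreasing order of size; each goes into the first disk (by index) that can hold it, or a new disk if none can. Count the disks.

Sorted descending: 485, 468, 462, 425, 391, 369, 350, 278, 262, 259, 238, 200, 187, 157, 70, 41.
disk 1: place 485 GB, 15 GB left
disk 2: place 468 GB, 32 GB left
disk 3: place 462 GB, 38 GB left
disk 4: place 425 GB, 75 GB left
disk 5: place 391 GB, 109 GB left
disk 6: place 369 GB, 131 GB left
disk 7: place 350 GB, 150 GB left
disk 8: place 278 GB, 222 GB left
disk 9: place 262 GB, 238 GB left
disk 10: place 259 GB, 241 GB left
disk 9: place 238 GB, 0 GB left
disk 8: place 200 GB, 22 GB left
disk 10: place 187 GB, 54 GB left
disk 11: place 157 GB, 343 GB left
disk 4: place 70 GB, 5 GB left
disk 5: place 41 GB, 68 GB left
Final disks: [485] [468] [462] [425,70] [391,41] [369] [350] [278,200] [262,238] [259,187] [157].

11 disks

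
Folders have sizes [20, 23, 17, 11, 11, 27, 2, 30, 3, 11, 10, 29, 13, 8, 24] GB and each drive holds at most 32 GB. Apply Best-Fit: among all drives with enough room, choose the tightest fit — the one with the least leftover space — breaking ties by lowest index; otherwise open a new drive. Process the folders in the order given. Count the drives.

20 GB → drive 1 (remaining 12 GB)
23 GB → drive 2 (remaining 9 GB)
17 GB → drive 3 (remaining 15 GB)
11 GB → drive 1 (remaining 1 GB)
11 GB → drive 3 (remaining 4 GB)
27 GB → drive 4 (remaining 5 GB)
2 GB → drive 3 (remaining 2 GB)
30 GB → drive 5 (remaining 2 GB)
3 GB → drive 4 (remaining 2 GB)
11 GB → drive 6 (remaining 21 GB)
10 GB → drive 6 (remaining 11 GB)
29 GB → drive 7 (remaining 3 GB)
13 GB → drive 8 (remaining 19 GB)
8 GB → drive 2 (remaining 1 GB)
24 GB → drive 9 (remaining 8 GB)

9 drives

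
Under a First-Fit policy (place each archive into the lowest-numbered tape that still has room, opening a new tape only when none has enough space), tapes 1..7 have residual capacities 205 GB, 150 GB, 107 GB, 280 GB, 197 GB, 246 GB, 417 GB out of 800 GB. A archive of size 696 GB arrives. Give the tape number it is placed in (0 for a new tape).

0

No tape has ≥ 696 GB free, so a new tape is opened.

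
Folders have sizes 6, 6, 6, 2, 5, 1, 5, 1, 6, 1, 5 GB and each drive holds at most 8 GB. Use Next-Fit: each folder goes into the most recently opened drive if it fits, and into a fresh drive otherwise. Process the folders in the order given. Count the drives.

7 drives

6 GB → drive 1 (remaining 2 GB)
6 GB → drive 2 (remaining 2 GB)
6 GB → drive 3 (remaining 2 GB)
2 GB → drive 3 (remaining 0 GB)
5 GB → drive 4 (remaining 3 GB)
1 GB → drive 4 (remaining 2 GB)
5 GB → drive 5 (remaining 3 GB)
1 GB → drive 5 (remaining 2 GB)
6 GB → drive 6 (remaining 2 GB)
1 GB → drive 6 (remaining 1 GB)
5 GB → drive 7 (remaining 3 GB)
Final drives: [6] [6] [6,2] [5,1] [5,1] [6,1] [5].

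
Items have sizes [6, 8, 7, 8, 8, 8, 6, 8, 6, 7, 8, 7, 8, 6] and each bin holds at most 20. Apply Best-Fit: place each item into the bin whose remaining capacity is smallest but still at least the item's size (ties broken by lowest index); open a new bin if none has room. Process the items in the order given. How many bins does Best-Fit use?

bin 1: place 6, 14 left
bin 1: place 8, 6 left
bin 2: place 7, 13 left
bin 2: place 8, 5 left
bin 3: place 8, 12 left
bin 3: place 8, 4 left
bin 1: place 6, 0 left
bin 4: place 8, 12 left
bin 4: place 6, 6 left
bin 5: place 7, 13 left
bin 5: place 8, 5 left
bin 6: place 7, 13 left
bin 6: place 8, 5 left
bin 4: place 6, 0 left

6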